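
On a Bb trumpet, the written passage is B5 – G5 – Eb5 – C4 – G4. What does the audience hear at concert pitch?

The Bb trumpet sounds a major second below written, so transpose each written note down a major second.
B5 -> A5
G5 -> F5
Eb5 -> Db5
C4 -> Bb3
G4 -> F4

A5 F5 Db5 Bb3 F4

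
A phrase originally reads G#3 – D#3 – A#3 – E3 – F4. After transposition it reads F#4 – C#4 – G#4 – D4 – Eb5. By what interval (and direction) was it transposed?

up a minor seventh

Take the first pair: G#3 → F#4. G to F spans 7 letter names, so the interval is some kind of seventh.
G#3 to F#4 is 10 semitones, which makes it a minor seventh; the second version is higher, so the direction is up.
Checking another pair — F4 → Eb5 — gives the same interval.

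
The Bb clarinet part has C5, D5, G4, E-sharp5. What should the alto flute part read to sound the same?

Eb5 F5 Bb4 G#5

First find concert pitch: the Bb clarinet sounds a major second below written, so C5 D5 G4 E-sharp5 sounds Bb4 C5 F4 D#5.
Then write for alto flute: it sounds a perfect fourth below written, so the part must be a perfect fourth above concert.
Bb4 → Eb5
C5 → F5
F4 → Bb4
D#5 → G#5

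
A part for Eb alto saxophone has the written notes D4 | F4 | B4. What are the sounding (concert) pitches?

F3 Ab3 D4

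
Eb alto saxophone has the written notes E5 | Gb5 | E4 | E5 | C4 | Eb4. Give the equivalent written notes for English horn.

D5 Fb5 D4 D5 Bb3 Db4

First find concert pitch: the Eb alto saxophone sounds a major sixth below written, so E5 Gb5 E4 E5 C4 Eb4 sounds G4 Bbb4 G3 G4 Eb3 Gb3.
Then write for English horn: it sounds a perfect fifth below written, so the part must be a perfect fifth above concert.
G4 → D5
Bbb4 → Fb5
G3 → D4
G4 → D5
Eb3 → Bb3
Gb3 → Db4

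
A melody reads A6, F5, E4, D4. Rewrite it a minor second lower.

G#6 E5 D#4 C#4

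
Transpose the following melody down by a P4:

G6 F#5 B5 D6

G6 becomes D6
F#5 becomes C#5
B5 becomes F#5
D6 becomes A5

D6 C#5 F#5 A5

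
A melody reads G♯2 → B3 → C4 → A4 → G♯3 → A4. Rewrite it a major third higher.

G#2: a third up reaches B, and 4 semitones makes it B#2.
B3: a third up reaches D, and 4 semitones makes it D#4.
C4 up a major third is E4.
A major third up from A4 gives C#5.
G#3: a third up reaches B, and 4 semitones makes it B#3.
A4 up a major third is C#5.

B#2 D#4 E4 C#5 B#3 C#5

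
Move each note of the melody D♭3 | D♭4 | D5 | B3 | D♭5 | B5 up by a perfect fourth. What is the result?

Db3 becomes Gb3
Db4 becomes Gb4
D5 becomes G5
B3 becomes E4
Db5 becomes Gb5
B5 becomes E6

Gb3 Gb4 G5 E4 Gb5 E6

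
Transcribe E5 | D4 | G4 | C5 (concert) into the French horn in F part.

The French horn in F sounds a perfect fifth below written, so the written part must be a perfect fifth above concert — transpose each note up.
E5 to B5
D4 to A4
G4 to D5
C5 to G5

B5 A4 D5 G5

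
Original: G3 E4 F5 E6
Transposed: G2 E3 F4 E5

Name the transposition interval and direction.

From G3 to G2 is 8 letter names — an octave of some quality.
G2 to G3 is 12 semitones, which makes it a perfect octave; the second version is lower, so the direction is down.
Checking another pair — E6 → E5 — gives the same interval.

down a perfect octave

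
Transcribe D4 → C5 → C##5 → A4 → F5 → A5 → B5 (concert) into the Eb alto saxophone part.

B4 A5 A##5 F#5 D6 F#6 G#6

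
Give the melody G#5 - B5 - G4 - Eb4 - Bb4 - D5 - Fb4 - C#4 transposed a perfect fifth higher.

D#6 F#6 D5 Bb4 F5 A5 Cb5 G#4

A perfect fifth up from G#5 gives D#6.
B5 up a perfect fifth is F#6.
G4: a fifth up reaches D, and 7 semitones makes it D5.
Eb4 up a perfect fifth is Bb4.
Bb4: a fifth up reaches F, and 7 semitones makes it F5.
D5 up a perfect fifth is A5.
Fb4 up a perfect fifth is Cb5.
A perfect fifth up from C#4 gives G#4.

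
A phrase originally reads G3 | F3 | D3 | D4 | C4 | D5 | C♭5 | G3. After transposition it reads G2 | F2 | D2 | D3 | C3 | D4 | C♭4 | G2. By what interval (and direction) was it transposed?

From G3 to G2 is 8 letter names — an octave of some quality.
G2 to G3 is 12 semitones, which makes it a perfect octave; the second version is lower, so the direction is down.
Checking another pair — G3 → G2 — gives the same interval.

down a perfect octave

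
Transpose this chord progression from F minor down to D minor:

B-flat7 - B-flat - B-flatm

G7 G Gm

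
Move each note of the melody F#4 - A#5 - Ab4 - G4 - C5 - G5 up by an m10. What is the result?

A5 C#7 Cb6 Bb5 Eb6 Bb6

F#4 → A5
A#5 → C#7
Ab4 → Cb6
G4 → Bb5
C5 → Eb6
G5 → Bb6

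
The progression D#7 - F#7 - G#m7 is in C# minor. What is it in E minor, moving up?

F#7 A7 Bm7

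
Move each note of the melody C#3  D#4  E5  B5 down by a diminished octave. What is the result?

C#3 to C##2
D#4 to D##3
E5 to E#4
B5 to B#4

C##2 D##3 E#4 B#4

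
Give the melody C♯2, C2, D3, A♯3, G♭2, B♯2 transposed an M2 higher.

C#2 up a major second is D#2.
A major second up from C2 gives D2.
D3: a second up reaches E, and 2 semitones makes it E3.
A#3: a second up reaches B, and 2 semitones makes it B#3.
Gb2 up a major second is Ab2.
B#2 up a major second is C##3.

D#2 D2 E3 B#3 Ab2 C##3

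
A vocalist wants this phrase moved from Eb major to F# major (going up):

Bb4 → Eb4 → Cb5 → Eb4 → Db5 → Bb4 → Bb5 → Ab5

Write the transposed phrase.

C#5 F#4 D5 F#4 E5 C#5 C#6 B5

Eb major to F# major up is an augmented second, so every note moves up by that interval.
Bb4 -> C#5
Eb4 -> F#4
Cb5 -> D5
Eb4 -> F#4
Db5 -> E5
Bb4 -> C#5
Bb5 -> C#6
Ab5 -> B5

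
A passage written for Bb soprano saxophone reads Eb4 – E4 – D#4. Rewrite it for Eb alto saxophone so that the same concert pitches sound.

First find concert pitch: the Bb soprano saxophone sounds a major second below written, so Eb4 E4 D#4 sounds Db4 D4 C#4.
Then write for Eb alto saxophone: it sounds a major sixth below written, so the part must be a major sixth above concert.
Db4 → Bb4
D4 → B4
C#4 → A#4

Bb4 B4 A#4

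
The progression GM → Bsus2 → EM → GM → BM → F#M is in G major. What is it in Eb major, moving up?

G major up to Eb major is a minor sixth; each chord root moves by that interval while the quality stays the same.
GM: root G up a minor sixth → Eb, giving EbM.
Bsus2: root B up a minor sixth → G, giving Gsus2.
EM: root E up a minor sixth → C, giving CM.
GM: root G up a minor sixth → Eb, giving EbM.
BM: root B up a minor sixth → G, giving GM.
F#M: root F# up a minor sixth → D, giving DM.

EbM Gsus2 CM EbM GM DM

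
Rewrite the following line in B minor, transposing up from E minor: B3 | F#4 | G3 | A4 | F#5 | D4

E minor to B minor up is a perfect fifth, so every note moves up by that interval.
B3 gives F#4
F#4 gives C#5
G3 gives D4
A4 gives E5
F#5 gives C#6
D4 gives A4

F#4 C#5 D4 E5 C#6 A4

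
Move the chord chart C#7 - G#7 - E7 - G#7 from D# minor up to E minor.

D# minor up to E minor is a minor second; each chord root moves by that interval while the quality stays the same.
C#7: root C# up a minor second → D, giving D7.
G#7: root G# up a minor second → A, giving A7.
E7: root E up a minor second → F, giving F7.
G#7: root G# up a minor second → A, giving A7.

D7 A7 F7 A7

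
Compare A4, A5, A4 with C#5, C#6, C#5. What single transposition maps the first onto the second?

Take the first pair: A4 → C#5. A to C spans 3 letter names, so the interval is some kind of third.
A4 to C#5 is 4 semitones, which makes it a major third; the second version is higher, so the direction is up.
Checking another pair — A4 → C#5 — gives the same interval.

up a major third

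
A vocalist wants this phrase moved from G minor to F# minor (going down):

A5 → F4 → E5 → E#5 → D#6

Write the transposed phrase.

G#5 E4 D#5 D##5 C##6

G minor to F# minor down is a minor second, so every note moves down by that interval.
A5 to G#5
F4 to E4
E5 to D#5
E#5 to D##5
D#6 to C##6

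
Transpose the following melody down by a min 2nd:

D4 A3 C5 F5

C#4 G#3 B4 E5

D4: a second down reaches C, and 1 semitone makes it C#4.
A minor second down from A3 gives G#3.
C5: a second down reaches B, and 1 semitone makes it B4.
F5 down a minor second is E5.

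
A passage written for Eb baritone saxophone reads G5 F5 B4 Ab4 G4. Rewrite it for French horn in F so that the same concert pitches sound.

First find concert pitch: the Eb baritone saxophone sounds a major thirteenth below written, so G5 F5 B4 Ab4 G4 sounds Bb3 Ab3 D3 Cb3 Bb2.
Then write for French horn in F: it sounds a perfect fifth below written, so the part must be a perfect fifth above concert.
Bb3 → F4
Ab3 → Eb4
D3 → A3
Cb3 → Gb3
Bb2 → F3

F4 Eb4 A3 Gb3 F3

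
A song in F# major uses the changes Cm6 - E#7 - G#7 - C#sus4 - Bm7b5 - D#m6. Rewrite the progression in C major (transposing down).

Gbm6 B7 D7 Gsus4 Fm7b5 Am6

F# major down to C major is an augmented fourth; each chord root moves by that interval while the quality stays the same.
Cm6: root C down an augmented fourth → Gb, giving Gbm6.
E#7: root E# down an augmented fourth → B, giving B7.
G#7: root G# down an augmented fourth → D, giving D7.
C#sus4: root C# down an augmented fourth → G, giving Gsus4.
Bm7b5: root B down an augmented fourth → F, giving Fm7b5.
D#m6: root D# down an augmented fourth → A, giving Am6.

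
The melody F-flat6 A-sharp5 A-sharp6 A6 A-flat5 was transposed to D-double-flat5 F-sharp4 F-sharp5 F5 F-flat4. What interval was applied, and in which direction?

down a major tenth

Take the first pair: Fb6 → Dbb5. F to D spans 10 letter names, so the interval is some kind of tenth.
Dbb5 to Fb6 is 16 semitones, which makes it a major tenth; the second version is lower, so the direction is down.
Checking another pair — Ab5 → Fb4 — gives the same interval.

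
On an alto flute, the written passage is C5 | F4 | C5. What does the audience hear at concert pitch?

The alto flute sounds a perfect fourth below written, so transpose each written note down a perfect fourth.
C5 gives G4
F4 gives C4
C5 gives G4

G4 C4 G4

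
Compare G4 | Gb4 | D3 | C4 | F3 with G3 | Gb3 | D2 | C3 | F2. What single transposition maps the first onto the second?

Take the first pair: G4 → G3. G to G spans 8 letter names, so the interval is some kind of octave.
G3 to G4 is 12 semitones, which makes it a perfect octave; the second version is lower, so the direction is down.
Checking another pair — F3 → F2 — gives the same interval.

down a perfect octave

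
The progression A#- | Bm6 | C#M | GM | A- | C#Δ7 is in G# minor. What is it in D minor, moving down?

G# minor down to D minor is an augmented fourth; each chord root moves by that interval while the quality stays the same.
A#-: root A# down an augmented fourth → E, giving E-.
Bm6: root B down an augmented fourth → F, giving Fm6.
C#M: root C# down an augmented fourth → G, giving GM.
GM: root G down an augmented fourth → Db, giving DbM.
A-: root A down an augmented fourth → Eb, giving Eb-.
C#Δ7: root C# down an augmented fourth → G, giving GΔ7.

E- Fm6 GM DbM Eb- GΔ7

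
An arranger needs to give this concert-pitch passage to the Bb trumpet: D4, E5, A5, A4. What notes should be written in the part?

E4 F#5 B5 B4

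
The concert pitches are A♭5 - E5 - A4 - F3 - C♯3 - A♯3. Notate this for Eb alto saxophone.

The Eb alto saxophone sounds a major sixth below written, so the written part must be a major sixth above concert — transpose each note up.
Ab5 to F6
E5 to C#6
A4 to F#5
F3 to D4
C#3 to A#3
A#3 to F##4

F6 C#6 F#5 D4 A#3 F##4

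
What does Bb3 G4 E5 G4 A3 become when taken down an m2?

Bb3 -> A3
G4 -> F#4
E5 -> D#5
G4 -> F#4
A3 -> G#3

A3 F#4 D#5 F#4 G#3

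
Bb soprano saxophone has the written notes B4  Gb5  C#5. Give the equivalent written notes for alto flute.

D5 Bbb5 E5

First find concert pitch: the Bb soprano saxophone sounds a major second below written, so B4 Gb5 C#5 sounds A4 Fb5 B4.
Then write for alto flute: it sounds a perfect fourth below written, so the part must be a perfect fourth above concert.
A4 → D5
Fb5 → Bbb5
B4 → E5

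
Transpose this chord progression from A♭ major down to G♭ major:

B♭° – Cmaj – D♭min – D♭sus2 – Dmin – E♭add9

A♭ major down to G♭ major is a major second; each chord root moves by that interval while the quality stays the same.
B♭°: root B♭ down a major second → Ab, giving Ab°.
Cmaj: root C down a major second → Bb, giving Bbmaj.
D♭min: root D♭ down a major second → Cb, giving Cbmin.
D♭sus2: root D♭ down a major second → Cb, giving Cbsus2.
Dmin: root D down a major second → C, giving Cmin.
E♭add9: root E♭ down a major second → Db, giving Dbadd9.

Ab° Bbmaj Cbmin Cbsus2 Cmin Dbadd9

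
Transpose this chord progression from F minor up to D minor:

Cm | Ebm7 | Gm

Am Cm7 Em

F minor up to D minor is a major sixth; each chord root moves by that interval while the quality stays the same.
Cm: root C up a major sixth → A, giving Am.
Ebm7: root Eb up a major sixth → C, giving Cm7.
Gm: root G up a major sixth → E, giving Em.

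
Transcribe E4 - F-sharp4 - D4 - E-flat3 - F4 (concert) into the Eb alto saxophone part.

C#5 D#5 B4 C4 D5

The Eb alto saxophone sounds a major sixth below written, so the written part must be a major sixth above concert — transpose each note up.
E4 → C#5
F#4 → D#5
D4 → B4
Eb3 → C4
F4 → D5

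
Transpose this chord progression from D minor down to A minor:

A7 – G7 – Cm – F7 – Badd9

E7 D7 Gm C7 F#add9

D minor down to A minor is a perfect fourth; each chord root moves by that interval while the quality stays the same.
A7: root A down a perfect fourth → E, giving E7.
G7: root G down a perfect fourth → D, giving D7.
Cm: root C down a perfect fourth → G, giving Gm.
F7: root F down a perfect fourth → C, giving C7.
Badd9: root B down a perfect fourth → F#, giving F#add9.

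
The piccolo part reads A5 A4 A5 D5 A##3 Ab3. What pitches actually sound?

The piccolo sounds a perfect octave above written, so transpose each written note up a perfect octave.
A5 gives A6
A4 gives A5
A5 gives A6
D5 gives D6
A##3 gives A##4
Ab3 gives Ab4

A6 A5 A6 D6 A##4 Ab4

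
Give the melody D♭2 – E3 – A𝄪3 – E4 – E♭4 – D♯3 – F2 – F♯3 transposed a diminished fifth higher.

Db2 → Abb2
E3 → Bb3
A##3 → E#4
E4 → Bb4
Eb4 → Bbb4
D#3 → A3
F2 → Cb3
F#3 → C4

Abb2 Bb3 E#4 Bb4 Bbb4 A3 Cb3 C4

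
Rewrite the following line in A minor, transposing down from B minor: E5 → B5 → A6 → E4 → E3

D5 A5 G6 D4 D3

B minor to A minor down is a major second, so every note moves down by that interval.
E5 gives D5
B5 gives A5
A6 gives G6
E4 gives D4
E3 gives D3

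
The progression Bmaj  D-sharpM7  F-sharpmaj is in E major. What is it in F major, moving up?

E major up to F major is a minor second; each chord root moves by that interval while the quality stays the same.
Bmaj: root B up a minor second → C, giving Cmaj.
D-sharpM7: root D-sharp up a minor second → E, giving EM7.
F-sharpmaj: root F-sharp up a minor second → G, giving Gmaj.

Cmaj EM7 Gmaj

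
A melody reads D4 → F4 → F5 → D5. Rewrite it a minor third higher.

F4 Ab4 Ab5 F5

D4 gives F4
F4 gives Ab4
F5 gives Ab5
D5 gives F5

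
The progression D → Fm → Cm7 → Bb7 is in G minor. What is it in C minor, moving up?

G Bbm Fm7 Eb7

G minor up to C minor is a perfect fourth; each chord root moves by that interval while the quality stays the same.
D: root D up a perfect fourth → G, giving G.
Fm: root F up a perfect fourth → Bb, giving Bbm.
Cm7: root C up a perfect fourth → F, giving Fm7.
Bb7: root Bb up a perfect fourth → Eb, giving Eb7.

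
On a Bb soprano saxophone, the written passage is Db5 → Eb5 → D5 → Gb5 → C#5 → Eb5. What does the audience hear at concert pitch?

Written C4 on the Bb soprano saxophone sounds as Bb3, a major second lower; apply that shift to every note.
Db5 to Cb5
Eb5 to Db5
D5 to C5
Gb5 to Fb5
C#5 to B4
Eb5 to Db5

Cb5 Db5 C5 Fb5 B4 Db5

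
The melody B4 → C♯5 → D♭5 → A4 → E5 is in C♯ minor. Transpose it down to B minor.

From C♯ down to B is a major second; apply that to each pitch.
B4 gives A4
C#5 gives B4
Db5 gives Cb5
A4 gives G4
E5 gives D5

A4 B4 Cb5 G4 D5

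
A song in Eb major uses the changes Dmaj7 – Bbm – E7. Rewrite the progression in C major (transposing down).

Bmaj7 Gm C#7

Eb major down to C major is a minor third; each chord root moves by that interval while the quality stays the same.
Dmaj7: root D down a minor third → B, giving Bmaj7.
Bbm: root Bb down a minor third → G, giving Gm.
E7: root E down a minor third → C#, giving C#7.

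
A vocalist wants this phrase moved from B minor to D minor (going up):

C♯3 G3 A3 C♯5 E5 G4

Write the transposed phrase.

From B up to D is a minor third; apply that to each pitch.
C#3 → E3
G3 → Bb3
A3 → C4
C#5 → E5
E5 → G5
G4 → Bb4

E3 Bb3 C4 E5 G5 Bb4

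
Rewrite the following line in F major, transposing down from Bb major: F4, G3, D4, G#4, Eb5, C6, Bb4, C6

From Bb down to F is a perfect fourth; apply that to each pitch.
F4 gives C4
G3 gives D3
D4 gives A3
G#4 gives D#4
Eb5 gives Bb4
C6 gives G5
Bb4 gives F4
C6 gives G5

C4 D3 A3 D#4 Bb4 G5 F4 G5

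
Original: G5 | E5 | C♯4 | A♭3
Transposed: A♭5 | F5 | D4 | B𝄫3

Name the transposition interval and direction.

up a minor second

From G5 to Ab5 is 2 letter names — a second of some quality.
G5 to Ab5 is 1 semitone, which makes it a minor second; the second version is higher, so the direction is up.
Checking another pair — Ab3 → Bbb3 — gives the same interval.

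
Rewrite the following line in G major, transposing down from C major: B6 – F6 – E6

F#6 C6 B5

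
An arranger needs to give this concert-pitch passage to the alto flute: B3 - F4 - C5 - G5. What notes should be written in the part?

The alto flute sounds a perfect fourth below written, so the written part must be a perfect fourth above concert — transpose each note up.
B3 gives E4
F4 gives Bb4
C5 gives F5
G5 gives C6

E4 Bb4 F5 C6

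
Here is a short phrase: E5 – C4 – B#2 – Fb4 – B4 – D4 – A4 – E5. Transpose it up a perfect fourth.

E5 -> A5
C4 -> F4
B#2 -> E#3
Fb4 -> Bbb4
B4 -> E5
D4 -> G4
A4 -> D5
E5 -> A5

A5 F4 E#3 Bbb4 E5 G4 D5 A5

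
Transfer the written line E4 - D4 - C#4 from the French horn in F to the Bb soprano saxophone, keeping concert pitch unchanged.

B3 A3 G#3

First find concert pitch: the French horn in F sounds a perfect fifth below written, so E4 D4 C#4 sounds A3 G3 F#3.
Then write for Bb soprano saxophone: it sounds a major second below written, so the part must be a major second above concert.
A3 → B3
G3 → A3
F#3 → G#3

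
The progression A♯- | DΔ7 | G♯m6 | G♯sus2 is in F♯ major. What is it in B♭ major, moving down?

D- GbΔ7 Cm6 Csus2

F♯ major down to B♭ major is an augmented fifth; each chord root moves by that interval while the quality stays the same.
A♯-: root A♯ down an augmented fifth → D, giving D-.
DΔ7: root D down an augmented fifth → Gb, giving GbΔ7.
G♯m6: root G♯ down an augmented fifth → C, giving Cm6.
G♯sus2: root G♯ down an augmented fifth → C, giving Csus2.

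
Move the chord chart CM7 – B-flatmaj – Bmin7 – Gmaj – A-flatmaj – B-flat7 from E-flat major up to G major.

EM7 Dmaj D#min7 Bmaj Cmaj D7

E-flat major up to G major is a major third; each chord root moves by that interval while the quality stays the same.
CM7: root C up a major third → E, giving EM7.
B-flatmaj: root B-flat up a major third → D, giving Dmaj.
Bmin7: root B up a major third → D#, giving D#min7.
Gmaj: root G up a major third → B, giving Bmaj.
A-flatmaj: root A-flat up a major third → C, giving Cmaj.
B-flat7: root B-flat up a major third → D, giving D7.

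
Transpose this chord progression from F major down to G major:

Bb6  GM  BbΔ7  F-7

C6 AM CΔ7 G-7

F major down to G major is a minor seventh; each chord root moves by that interval while the quality stays the same.
Bb6: root Bb down a minor seventh → C, giving C6.
GM: root G down a minor seventh → A, giving AM.
BbΔ7: root Bb down a minor seventh → C, giving CΔ7.
F-7: root F down a minor seventh → G, giving G-7.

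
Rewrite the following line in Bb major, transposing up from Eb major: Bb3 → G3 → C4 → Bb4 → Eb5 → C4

F4 D4 G4 F5 Bb5 G4

From Eb up to Bb is a perfect fifth; apply that to each pitch.
Bb3 -> F4
G3 -> D4
C4 -> G4
Bb4 -> F5
Eb5 -> Bb5
C4 -> G4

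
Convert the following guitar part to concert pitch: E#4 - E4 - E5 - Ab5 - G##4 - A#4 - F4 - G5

E#3 E3 E4 Ab4 G##3 A#3 F3 G4

Written C4 on the guitar sounds as C3, a perfect octave lower; apply that shift to every note.
E#4 → E#3
E4 → E3
E5 → E4
Ab5 → Ab4
G##4 → G##3
A#4 → A#3
F4 → F3
G5 → G4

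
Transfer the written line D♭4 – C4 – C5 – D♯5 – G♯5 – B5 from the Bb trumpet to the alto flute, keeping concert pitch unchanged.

First find concert pitch: the Bb trumpet sounds a major second below written, so D♭4 C4 C5 D♯5 G♯5 B5 sounds Cb4 Bb3 Bb4 C#5 F#5 A5.
Then write for alto flute: it sounds a perfect fourth below written, so the part must be a perfect fourth above concert.
Cb4 → Fb4
Bb3 → Eb4
Bb4 → Eb5
C#5 → F#5
F#5 → B5
A5 → D6

Fb4 Eb4 Eb5 F#5 B5 D6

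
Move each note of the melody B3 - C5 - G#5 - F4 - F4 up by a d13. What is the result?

Gb5 Abb6 Eb7 Dbb6 Dbb6

A diminished thirteenth up from B3 gives Gb5.
C5 up a diminished thirteenth is Abb6.
G#5: a thirteenth up reaches E, and 19 semitones makes it Eb7.
F4 up a diminished thirteenth is Dbb6.
F4 up a diminished thirteenth is Dbb6.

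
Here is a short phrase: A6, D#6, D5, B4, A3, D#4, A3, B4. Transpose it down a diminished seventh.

B#5 E##5 E#4 C##4 B#2 E##3 B#2 C##4

A6 gives B#5
D#6 gives E##5
D5 gives E#4
B4 gives C##4
A3 gives B#2
D#4 gives E##3
A3 gives B#2
B4 gives C##4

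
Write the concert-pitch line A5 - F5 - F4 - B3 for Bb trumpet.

B5 G5 G4 C#4

The Bb trumpet sounds a major second below written, so the written part must be a major second above concert — transpose each note up.
A5 -> B5
F5 -> G5
F4 -> G4
B3 -> C#4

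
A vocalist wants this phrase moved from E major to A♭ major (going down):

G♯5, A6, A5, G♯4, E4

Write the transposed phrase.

C5 Db6 Db5 C4 Ab3

E major to A♭ major down is an augmented fifth, so every note moves down by that interval.
G#5 -> C5
A6 -> Db6
A5 -> Db5
G#4 -> C4
E4 -> Ab3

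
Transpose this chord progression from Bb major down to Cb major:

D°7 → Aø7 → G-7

Bb major down to Cb major is a major seventh; each chord root moves by that interval while the quality stays the same.
D°7: root D down a major seventh → Eb, giving Eb°7.
Aø7: root A down a major seventh → Bb, giving Bbø7.
G-7: root G down a major seventh → Ab, giving Ab-7.

Eb°7 Bbø7 Ab-7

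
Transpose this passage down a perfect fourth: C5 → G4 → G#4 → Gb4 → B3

G4 D4 D#4 Db4 F#3

C5: a fourth down reaches G, and 5 semitones makes it G4.
G4 down a perfect fourth is D4.
G#4 down a perfect fourth is D#4.
A perfect fourth down from Gb4 gives Db4.
B3: a fourth down reaches F, and 5 semitones makes it F#3.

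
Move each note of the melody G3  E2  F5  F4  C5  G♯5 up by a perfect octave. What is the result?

G4 E3 F6 F5 C6 G#6

G3 up a perfect octave is G4.
E2 up a perfect octave is E3.
F5 up a perfect octave is F6.
F4: an octave up reaches F, and 12 semitones makes it F5.
C5: an octave up reaches C, and 12 semitones makes it C6.
A perfect octave up from G#5 gives G#6.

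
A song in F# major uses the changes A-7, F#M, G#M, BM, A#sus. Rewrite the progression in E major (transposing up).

G-7 EM F#M AM G#sus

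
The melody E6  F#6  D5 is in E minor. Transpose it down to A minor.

A5 B5 G4

E minor to A minor down is a perfect fifth, so every note moves down by that interval.
E6 gives A5
F#6 gives B5
D5 gives G4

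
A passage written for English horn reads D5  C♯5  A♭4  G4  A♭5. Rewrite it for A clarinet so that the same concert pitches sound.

First find concert pitch: the English horn sounds a perfect fifth below written, so D5 C♯5 A♭4 G4 A♭5 sounds G4 F#4 Db4 C4 Db5.
Then write for A clarinet: it sounds a minor third below written, so the part must be a minor third above concert.
G4 → Bb4
F#4 → A4
Db4 → Fb4
C4 → Eb4
Db5 → Fb5

Bb4 A4 Fb4 Eb4 Fb5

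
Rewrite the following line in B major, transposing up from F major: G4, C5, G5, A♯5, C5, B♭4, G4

C#5 F#5 C#6 D##6 F#5 E5 C#5

F major to B major up is an augmented fourth, so every note moves up by that interval.
G4 -> C#5
C5 -> F#5
G5 -> C#6
A#5 -> D##6
C5 -> F#5
Bb4 -> E5
G4 -> C#5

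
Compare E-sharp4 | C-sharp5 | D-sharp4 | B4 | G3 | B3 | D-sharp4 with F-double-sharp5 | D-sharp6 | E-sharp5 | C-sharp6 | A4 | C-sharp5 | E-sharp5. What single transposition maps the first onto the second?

Take the first pair: E#4 → F##5. E to F spans 9 letter names, so the interval is some kind of ninth.
E#4 to F##5 is 14 semitones, which makes it a major ninth; the second version is higher, so the direction is up.
Checking another pair — D#4 → E#5 — gives the same interval.

up a major ninth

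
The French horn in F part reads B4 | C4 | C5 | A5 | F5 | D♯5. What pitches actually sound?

E4 F3 F4 D5 Bb4 G#4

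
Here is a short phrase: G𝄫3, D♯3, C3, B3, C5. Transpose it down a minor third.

Ebb3 B#2 A2 G#3 A4

Gbb3 down a minor third is Ebb3.
D#3: a third down reaches B, and 3 semitones makes it B#2.
C3: a third down reaches A, and 3 semitones makes it A2.
B3 down a minor third is G#3.
C5: a third down reaches A, and 3 semitones makes it A4.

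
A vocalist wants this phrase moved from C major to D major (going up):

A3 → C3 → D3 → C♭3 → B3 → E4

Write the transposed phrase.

C major to D major up is a major second, so every note moves up by that interval.
A3 gives B3
C3 gives D3
D3 gives E3
Cb3 gives Db3
B3 gives C#4
E4 gives F#4

B3 D3 E3 Db3 C#4 F#4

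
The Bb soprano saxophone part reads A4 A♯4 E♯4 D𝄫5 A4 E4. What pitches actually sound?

G4 G#4 D#4 Cbb5 G4 D4

Written C4 on the Bb soprano saxophone sounds as Bb3, a major second lower; apply that shift to every note.
A4 becomes G4
A#4 becomes G#4
E#4 becomes D#4
Dbb5 becomes Cbb5
A4 becomes G4
E4 becomes D4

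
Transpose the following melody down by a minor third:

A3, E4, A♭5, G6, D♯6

F#3 C#4 F5 E6 B#5

A3 gives F#3
E4 gives C#4
Ab5 gives F5
G6 gives E6
D#6 gives B#5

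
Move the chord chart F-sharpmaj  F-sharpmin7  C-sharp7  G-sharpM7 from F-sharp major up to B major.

Bmaj Bmin7 F#7 C#M7

F-sharp major up to B major is a perfect fourth; each chord root moves by that interval while the quality stays the same.
F-sharpmaj: root F-sharp up a perfect fourth → B, giving Bmaj.
F-sharpmin7: root F-sharp up a perfect fourth → B, giving Bmin7.
C-sharp7: root C-sharp up a perfect fourth → F#, giving F#7.
G-sharpM7: root G-sharp up a perfect fourth → C#, giving C#M7.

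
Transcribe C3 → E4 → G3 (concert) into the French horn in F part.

G3 B4 D4

Written C4 sounds as F3 on the French horn in F, so concert pitches are written a perfect fifth up.
C3 to G3
E4 to B4
G3 to D4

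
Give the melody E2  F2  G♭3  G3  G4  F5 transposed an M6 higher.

C#3 D3 Eb4 E4 E5 D6

E2 becomes C#3
F2 becomes D3
Gb3 becomes Eb4
G3 becomes E4
G4 becomes E5
F5 becomes D6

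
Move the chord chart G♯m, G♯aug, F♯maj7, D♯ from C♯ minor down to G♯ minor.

C♯ minor down to G♯ minor is a perfect fourth; each chord root moves by that interval while the quality stays the same.
G♯m: root G♯ down a perfect fourth → D#, giving D#m.
G♯aug: root G♯ down a perfect fourth → D#, giving D#aug.
F♯maj7: root F♯ down a perfect fourth → C#, giving C#maj7.
D♯: root D♯ down a perfect fourth → A#, giving A#.

D#m D#aug C#maj7 A#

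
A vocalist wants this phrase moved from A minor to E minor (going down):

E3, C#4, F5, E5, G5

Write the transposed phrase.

From A down to E is a perfect fourth; apply that to each pitch.
E3 gives B2
C#4 gives G#3
F5 gives C5
E5 gives B4
G5 gives D5

B2 G#3 C5 B4 D5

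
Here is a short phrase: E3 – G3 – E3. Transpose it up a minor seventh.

E3 up a minor seventh is D4.
G3: a seventh up reaches F, and 10 semitones makes it F4.
A minor seventh up from E3 gives D4.

D4 F4 D4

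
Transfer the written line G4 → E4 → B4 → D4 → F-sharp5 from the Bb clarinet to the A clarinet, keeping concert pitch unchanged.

Ab4 F4 C5 Eb4 G5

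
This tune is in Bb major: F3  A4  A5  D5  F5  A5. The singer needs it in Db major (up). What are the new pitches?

Ab3 C5 C6 F5 Ab5 C6

Bb major to Db major up is a minor third, so every note moves up by that interval.
F3 → Ab3
A4 → C5
A5 → C6
D5 → F5
F5 → Ab5
A5 → C6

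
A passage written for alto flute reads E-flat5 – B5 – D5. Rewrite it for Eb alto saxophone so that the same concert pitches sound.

G5 D#6 F#5

First find concert pitch: the alto flute sounds a perfect fourth below written, so E-flat5 B5 D5 sounds Bb4 F#5 A4.
Then write for Eb alto saxophone: it sounds a major sixth below written, so the part must be a major sixth above concert.
Bb4 → G5
F#5 → D#6
A4 → F#5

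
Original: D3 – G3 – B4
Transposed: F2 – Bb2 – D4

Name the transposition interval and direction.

down a major sixth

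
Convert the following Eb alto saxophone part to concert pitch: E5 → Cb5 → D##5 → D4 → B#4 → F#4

The Eb alto saxophone sounds a major sixth below written, so transpose each written note down a major sixth.
E5 gives G4
Cb5 gives Ebb4
D##5 gives F##4
D4 gives F3
B#4 gives D#4
F#4 gives A3

G4 Ebb4 F##4 F3 D#4 A3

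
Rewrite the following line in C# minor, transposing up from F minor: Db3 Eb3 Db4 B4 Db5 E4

A3 B3 A4 F##5 A5 B#4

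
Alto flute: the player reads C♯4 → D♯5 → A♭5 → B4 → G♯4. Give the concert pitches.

G#3 A#4 Eb5 F#4 D#4

The alto flute sounds a perfect fourth below written, so transpose each written note down a perfect fourth.
C#4 to G#3
D#5 to A#4
Ab5 to Eb5
B4 to F#4
G#4 to D#4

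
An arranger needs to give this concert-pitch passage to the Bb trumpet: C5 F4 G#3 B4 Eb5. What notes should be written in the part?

D5 G4 A#3 C#5 F5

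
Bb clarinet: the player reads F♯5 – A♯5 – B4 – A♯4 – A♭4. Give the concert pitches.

E5 G#5 A4 G#4 Gb4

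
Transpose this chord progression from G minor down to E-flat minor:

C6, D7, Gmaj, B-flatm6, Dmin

Ab6 Bb7 Ebmaj Gbm6 Bbmin

G minor down to E-flat minor is a major third; each chord root moves by that interval while the quality stays the same.
C6: root C down a major third → Ab, giving Ab6.
D7: root D down a major third → Bb, giving Bb7.
Gmaj: root G down a major third → Eb, giving Ebmaj.
B-flatm6: root B-flat down a major third → Gb, giving Gbm6.
Dmin: root D down a major third → Bb, giving Bbmin.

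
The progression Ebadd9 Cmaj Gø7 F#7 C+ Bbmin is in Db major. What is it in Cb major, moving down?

Db major down to Cb major is a major second; each chord root moves by that interval while the quality stays the same.
Ebadd9: root Eb down a major second → Db, giving Dbadd9.
Cmaj: root C down a major second → Bb, giving Bbmaj.
Gø7: root G down a major second → F, giving Fø7.
F#7: root F# down a major second → E, giving E7.
C+: root C down a major second → Bb, giving Bb+.
Bbmin: root Bb down a major second → Ab, giving Abmin.

Dbadd9 Bbmaj Fø7 E7 Bb+ Abmin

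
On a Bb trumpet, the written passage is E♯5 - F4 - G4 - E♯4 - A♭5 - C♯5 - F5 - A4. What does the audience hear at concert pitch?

The Bb trumpet sounds a major second below written, so transpose each written note down a major second.
E#5 gives D#5
F4 gives Eb4
G4 gives F4
E#4 gives D#4
Ab5 gives Gb5
C#5 gives B4
F5 gives Eb5
A4 gives G4

D#5 Eb4 F4 D#4 Gb5 B4 Eb5 G4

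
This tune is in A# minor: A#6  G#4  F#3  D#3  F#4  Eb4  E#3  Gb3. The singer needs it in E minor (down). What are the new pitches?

E6 D4 C3 A2 C4 Bbb3 B2 Dbb3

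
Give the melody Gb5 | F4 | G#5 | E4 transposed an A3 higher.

B5 A#4 B##5 G##4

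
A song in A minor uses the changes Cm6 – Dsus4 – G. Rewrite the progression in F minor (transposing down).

A minor down to F minor is a major third; each chord root moves by that interval while the quality stays the same.
Cm6: root C down a major third → Ab, giving Abm6.
Dsus4: root D down a major third → Bb, giving Bbsus4.
G: root G down a major third → Eb, giving Eb.

Abm6 Bbsus4 Eb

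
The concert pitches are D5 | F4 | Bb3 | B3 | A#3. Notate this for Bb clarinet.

E5 G4 C4 C#4 B#3

The Bb clarinet sounds a major second below written, so the written part must be a major second above concert — transpose each note up.
D5 gives E5
F4 gives G4
Bb3 gives C4
B3 gives C#4
A#3 gives B#3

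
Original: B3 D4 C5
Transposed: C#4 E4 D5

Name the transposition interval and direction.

up a major second

From B3 to C#4 is 2 letter names — a second of some quality.
B3 to C#4 is 2 semitones, which makes it a major second; the second version is higher, so the direction is up.
Checking another pair — C5 → D5 — gives the same interval.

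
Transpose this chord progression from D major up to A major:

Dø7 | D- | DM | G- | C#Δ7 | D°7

Aø7 A- AM D- G#Δ7 A°7

D major up to A major is a perfect fifth; each chord root moves by that interval while the quality stays the same.
Dø7: root D up a perfect fifth → A, giving Aø7.
D-: root D up a perfect fifth → A, giving A-.
DM: root D up a perfect fifth → A, giving AM.
G-: root G up a perfect fifth → D, giving D-.
C#Δ7: root C# up a perfect fifth → G#, giving G#Δ7.
D°7: root D up a perfect fifth → A, giving A°7.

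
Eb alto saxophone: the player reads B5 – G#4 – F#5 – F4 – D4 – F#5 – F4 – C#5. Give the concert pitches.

Written C4 on the Eb alto saxophone sounds as Eb3, a major sixth lower; apply that shift to every note.
B5 becomes D5
G#4 becomes B3
F#5 becomes A4
F4 becomes Ab3
D4 becomes F3
F#5 becomes A4
F4 becomes Ab3
C#5 becomes E4

D5 B3 A4 Ab3 F3 A4 Ab3 E4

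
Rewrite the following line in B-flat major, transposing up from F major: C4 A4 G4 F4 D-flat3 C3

F4 D5 C5 Bb4 Gb3 F3

F major to B-flat major up is a perfect fourth, so every note moves up by that interval.
C4 -> F4
A4 -> D5
G4 -> C5
F4 -> Bb4
Db3 -> Gb3
C3 -> F3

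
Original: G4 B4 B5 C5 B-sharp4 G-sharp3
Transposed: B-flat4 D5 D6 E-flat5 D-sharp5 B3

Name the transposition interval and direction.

From G4 to Bb4 is 3 letter names — a third of some quality.
G4 to Bb4 is 3 semitones, which makes it a minor third; the second version is higher, so the direction is up.
Checking another pair — G#3 → B3 — gives the same interval.

up a minor third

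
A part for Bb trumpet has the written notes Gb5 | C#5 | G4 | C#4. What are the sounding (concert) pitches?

The Bb trumpet sounds a major second below written, so transpose each written note down a major second.
Gb5 -> Fb5
C#5 -> B4
G4 -> F4
C#4 -> B3

Fb5 B4 F4 B3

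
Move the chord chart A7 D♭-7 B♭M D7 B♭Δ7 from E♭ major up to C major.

F#7 Bb-7 GM B7 GΔ7

E♭ major up to C major is a major sixth; each chord root moves by that interval while the quality stays the same.
A7: root A up a major sixth → F#, giving F#7.
D♭-7: root D♭ up a major sixth → Bb, giving Bb-7.
B♭M: root B♭ up a major sixth → G, giving GM.
D7: root D up a major sixth → B, giving B7.
B♭Δ7: root B♭ up a major sixth → G, giving GΔ7.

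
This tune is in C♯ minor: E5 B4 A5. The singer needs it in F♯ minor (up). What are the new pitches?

A5 E5 D6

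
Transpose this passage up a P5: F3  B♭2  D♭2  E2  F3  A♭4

C4 F3 Ab2 B2 C4 Eb5

F3 becomes C4
Bb2 becomes F3
Db2 becomes Ab2
E2 becomes B2
F3 becomes C4
Ab4 becomes Eb5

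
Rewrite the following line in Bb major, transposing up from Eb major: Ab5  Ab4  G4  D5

Eb6 Eb5 D5 A5

From Eb up to Bb is a perfect fifth; apply that to each pitch.
Ab5 → Eb6
Ab4 → Eb5
G4 → D5
D5 → A5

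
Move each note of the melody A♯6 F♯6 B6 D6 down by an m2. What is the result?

G##6 E#6 A#6 C#6

A minor second down from A#6 gives G##6.
F#6: a second down reaches E, and 1 semitone makes it E#6.
B6 down a minor second is A#6.
D6: a second down reaches C, and 1 semitone makes it C#6.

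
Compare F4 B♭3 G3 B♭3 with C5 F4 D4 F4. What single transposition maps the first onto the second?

up a perfect fifth

Take the first pair: F4 → C5. F to C spans 5 letter names, so the interval is some kind of fifth.
F4 to C5 is 7 semitones, which makes it a perfect fifth; the second version is higher, so the direction is up.
Checking another pair — Bb3 → F4 — gives the same interval.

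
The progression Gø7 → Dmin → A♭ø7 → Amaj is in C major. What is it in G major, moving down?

Dø7 Amin Ebø7 Emaj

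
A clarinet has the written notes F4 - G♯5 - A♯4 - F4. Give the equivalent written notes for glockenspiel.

D2 E#3 F##2 D2

First find concert pitch: the A clarinet sounds a minor third below written, so F4 G♯5 A♯4 F4 sounds D4 E#5 F##4 D4.
Then write for glockenspiel: it sounds a perfect fifteenth above written, so the part must be a perfect fifteenth below concert.
D4 → D2
E#5 → E#3
F##4 → F##2
D4 → D2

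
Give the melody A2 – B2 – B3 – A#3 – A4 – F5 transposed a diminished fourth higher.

A2 up a diminished fourth is Db3.
A diminished fourth up from B2 gives Eb3.
A diminished fourth up from B3 gives Eb4.
A#3: a fourth up reaches D, and 4 semitones makes it D4.
A diminished fourth up from A4 gives Db5.
F5 up a diminished fourth is Bbb5.

Db3 Eb3 Eb4 D4 Db5 Bbb5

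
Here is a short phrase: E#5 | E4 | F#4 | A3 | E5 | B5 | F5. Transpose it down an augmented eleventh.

E#5 gives B3
E4 gives Bb2
F#4 gives C3
A3 gives Eb2
E5 gives Bb3
B5 gives F4
F5 gives Cb4

B3 Bb2 C3 Eb2 Bb3 F4 Cb4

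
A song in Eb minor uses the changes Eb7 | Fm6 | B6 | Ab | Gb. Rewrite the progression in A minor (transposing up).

A7 Bm6 E#6 D C

Eb minor up to A minor is an augmented fourth; each chord root moves by that interval while the quality stays the same.
Eb7: root Eb up an augmented fourth → A, giving A7.
Fm6: root F up an augmented fourth → B, giving Bm6.
B6: root B up an augmented fourth → E#, giving E#6.
Ab: root Ab up an augmented fourth → D, giving D.
Gb: root Gb up an augmented fourth → C, giving C.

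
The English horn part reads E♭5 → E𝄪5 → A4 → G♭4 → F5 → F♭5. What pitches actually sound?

Ab4 A##4 D4 Cb4 Bb4 Bbb4

The English horn sounds a perfect fifth below written, so transpose each written note down a perfect fifth.
Eb5 to Ab4
E##5 to A##4
A4 to D4
Gb4 to Cb4
F5 to Bb4
Fb5 to Bbb4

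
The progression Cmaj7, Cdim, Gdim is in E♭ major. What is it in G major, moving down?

Emaj7 Edim Bdim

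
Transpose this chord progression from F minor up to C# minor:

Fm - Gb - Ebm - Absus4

C#m D Bm Esus4

F minor up to C# minor is an augmented fifth; each chord root moves by that interval while the quality stays the same.
Fm: root F up an augmented fifth → C#, giving C#m.
Gb: root Gb up an augmented fifth → D, giving D.
Ebm: root Eb up an augmented fifth → B, giving Bm.
Absus4: root Ab up an augmented fifth → E, giving Esus4.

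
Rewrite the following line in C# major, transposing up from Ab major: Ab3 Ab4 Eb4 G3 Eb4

C#4 C#5 G#4 B#3 G#4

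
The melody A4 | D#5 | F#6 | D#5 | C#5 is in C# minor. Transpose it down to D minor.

C# minor to D minor down is a major seventh, so every note moves down by that interval.
A4 -> Bb3
D#5 -> E4
F#6 -> G5
D#5 -> E4
C#5 -> D4

Bb3 E4 G5 E4 D4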